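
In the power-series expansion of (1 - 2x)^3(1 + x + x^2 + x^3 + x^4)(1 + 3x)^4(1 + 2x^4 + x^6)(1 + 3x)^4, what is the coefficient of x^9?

(1 - 2x)^3 has coefficients 1,-6,12,-8 for degrees 0…3.
(1 + x + x^2 + x^3 + x^4) has coefficients 1,1,1,1,1,0,0,0,0,0 for degrees 0…9.
Multiplying by (1 + 3x)^4 gives running coefficients 1,13,67,175,256,255,243,189,81,0 for degrees 0…9.
Multiplying by (1 + 2x^4 + x^6) gives running coefficients 1,13,67,175,258,281,378,552,660,685 for degrees 0…9.
Finally multiplying by (1 + 3x)^4, the product of all factors after the first has coefficients 1,25,277,1789,7461,21116,42009,62301,78942,101998 for degrees 0…9.
[x^9] = 1·101998 − 6·78942 + 12·62301 − 8·42009 = 39886.

39886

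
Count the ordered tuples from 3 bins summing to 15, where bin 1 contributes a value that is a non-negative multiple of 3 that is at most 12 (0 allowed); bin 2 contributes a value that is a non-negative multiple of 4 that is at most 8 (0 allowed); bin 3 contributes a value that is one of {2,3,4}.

The generating function for the choices is (1 + x³ + x⁶ + x⁹ + x¹²)·(1 + x⁴ + x⁸)·(x² + x³ + x⁴); the count is [x¹⁵].
(1 + x³ + x⁶ + x⁹ + x¹²) has coefficients 1,0,0,1,0,0,1,0,0,1,0,0,1 for degrees 0…12.
(1 + x⁴ + x⁸) has coefficients 1,0,0,0,1,0,0,0,1,0,0,0,0,0,0,0 for degrees 0…15.
Finally multiplying by (x² + x³ + x⁴), the product of all factors after the first has coefficients 0,0,1,1,1,0,1,1,1,0,1,1,1,0,0,0 for degrees 0…15.
[x¹⁵] = 1·0 + 1·1 + 1·0 + 1·1 + 1·1 = 3.

3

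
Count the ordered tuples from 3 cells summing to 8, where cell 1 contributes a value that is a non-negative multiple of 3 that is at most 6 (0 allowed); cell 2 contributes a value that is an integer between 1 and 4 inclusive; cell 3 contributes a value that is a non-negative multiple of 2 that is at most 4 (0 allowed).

4

The generating function for the choices is (1 + q³ + q⁶)·(q + q² + q³ + q⁴)·(1 + q² + q⁴); the count is [q⁸].
(1 + q³ + q⁶) has coefficients 1,0,0,1,0,0,1 for degrees 0…6.
(q + q² + q³ + q⁴) has coefficients 0,1,1,1,1,0,0,0,0 for degrees 0…8.
Finally multiplying by (1 + q² + q⁴), the product of all factors after the first has coefficients 0,1,1,2,2,2,2,1,1 for degrees 0…8.
[q⁸] = 1·1 + 1·2 + 1·1 = 4.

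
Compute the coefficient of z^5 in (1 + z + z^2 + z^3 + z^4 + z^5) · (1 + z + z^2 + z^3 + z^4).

(1 + z + z^2 + z^3 + z^4 + z^5) has coefficients 1,1,1,1,1,1 for degrees 0…5.
(1 + z + z^2 + z^3 + z^4) has coefficients 1,1,1,1,1,0 for degrees 0…5.
[z^5] = 1·0 + 1·1 + 1·1 + 1·1 + 1·1 + 1·1 = 5.

5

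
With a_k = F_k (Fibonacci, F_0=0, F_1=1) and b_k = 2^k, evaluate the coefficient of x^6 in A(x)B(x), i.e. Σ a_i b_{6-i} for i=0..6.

The convolution is the x^6 coefficient of A(x)B(x).
Σ = 0·64 + 1·32 + 1·16 + 2·8 + 3·4 + 5·2 + 8·1 = 94.

94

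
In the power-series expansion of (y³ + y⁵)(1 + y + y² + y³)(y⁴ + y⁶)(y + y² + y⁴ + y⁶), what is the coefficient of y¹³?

(y³ + y⁵) has coefficients 0,0,0,1,0,1 for degrees 0…5.
(1 + y + y² + y³) has coefficients 1,1,1,1,0,0,0,0,0,0,0,0,0,0 for degrees 0…13.
Multiplying by (y⁴ + y⁶) gives running coefficients 0,0,0,0,1,1,2,2,1,1,0,0,0,0 for degrees 0…13.
Finally multiplying by (y + y² + y⁴ + y⁶), the product of all factors after the first has coefficients 0,0,0,0,0,1,2,3,5,4,5,4,3,3 for degrees 0…13.
[y¹³] = 1·5 + 1·5 = 10.

10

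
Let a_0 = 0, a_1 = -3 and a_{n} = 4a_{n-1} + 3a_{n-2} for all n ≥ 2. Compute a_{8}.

The ordinary generating function has denominator 1 - 4z - 3z^2.
Iterating the recurrence: a_0,…,a_{8} = 0, -3, -12, -57, -264, -1227, -5700, -26481, -123024.

-123024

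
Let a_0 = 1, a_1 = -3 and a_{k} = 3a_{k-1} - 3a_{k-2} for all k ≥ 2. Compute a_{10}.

The ordinary generating function has denominator 1 - 3q + 3q^2.
Iterating the recurrence: a_0,…,a_{10} = 1, -3, -12, -27, -45, -54, -27, 81, 324, 729, 1215.

1215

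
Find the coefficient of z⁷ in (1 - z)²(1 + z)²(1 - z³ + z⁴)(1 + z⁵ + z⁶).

(1 - z)² has coefficients 1,-2,1 for degrees 0…2.
(1 + z)² has coefficients 1,2,1,0,0,0,0,0 for degrees 0…7.
Multiplying by (1 - z³ + z⁴) gives running coefficients 1,2,1,-1,-1,1,1,0 for degrees 0…7.
Finally multiplying by (1 + z⁵ + z⁶), the product of all factors after the first has coefficients 1,2,1,-1,-1,2,4,3 for degrees 0…7.
[z⁷] = 1·3 − 2·4 + 1·2 = -3.

-3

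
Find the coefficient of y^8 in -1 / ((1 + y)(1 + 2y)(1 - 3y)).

-3157

Partial fractions give a closed form: a_n = (1/4)·(-1)^n + (-4/5)·(-2)^n + (-9/20)·3^n.
At n = 8: a_8 = -3157.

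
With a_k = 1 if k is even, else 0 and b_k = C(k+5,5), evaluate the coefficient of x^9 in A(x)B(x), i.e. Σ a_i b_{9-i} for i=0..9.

3108

The convolution is the x^9 coefficient of A(x)B(x).
Σ = 1·2002 + 0·1287 + 1·792 + 0·462 + 1·252 + 0·126 + 1·56 + 0·21 + 1·6 + 0·1 = 3108.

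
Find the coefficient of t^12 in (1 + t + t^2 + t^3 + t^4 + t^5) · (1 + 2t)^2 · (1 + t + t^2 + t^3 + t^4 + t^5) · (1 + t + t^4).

(1 + t + t^2 + t^3 + t^4 + t^5) has coefficients 1,1,1,1,1,1 for degrees 0…5.
(1 + 2t)^2 has coefficients 1,4,4,0,0,0,0,0,0,0,0,0,0 for degrees 0…12.
Multiplying by (1 + t + t^2 + t^3 + t^4 + t^5) gives running coefficients 1,5,9,9,9,9,8,4,0,0,0,0,0 for degrees 0…12.
Finally multiplying by (1 + t + t^4), the product of all factors after the first has coefficients 1,6,14,18,19,23,26,21,13,9,8,4,0 for degrees 0…12.
[t^12] = 1·0 + 1·4 + 1·8 + 1·9 + 1·13 + 1·21 = 55.

55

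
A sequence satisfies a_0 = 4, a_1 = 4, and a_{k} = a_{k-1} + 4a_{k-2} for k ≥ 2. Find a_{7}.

The ordinary generating function has denominator 1 - x - 4x^2.
Iterating the recurrence: a_0,…,a_{7} = 4, 4, 20, 36, 116, 260, 724, 1764.

1764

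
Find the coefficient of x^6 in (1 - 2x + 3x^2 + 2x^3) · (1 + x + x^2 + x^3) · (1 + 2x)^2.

(1 - 2x + 3x^2 + 2x^3) has coefficients 1,-2,3,2 for degrees 0…3.
(1 + x + x^2 + x^3) has coefficients 1,1,1,1,0,0,0 for degrees 0…6.
Finally multiplying by (1 + 2x)^2, the product of all factors after the first has coefficients 1,5,9,9,8,4,0 for degrees 0…6.
[x^6] = 1·0 − 2·4 + 3·8 + 2·9 = 34.

34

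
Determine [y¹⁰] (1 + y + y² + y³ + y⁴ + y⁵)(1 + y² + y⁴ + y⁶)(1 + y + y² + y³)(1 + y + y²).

29

(1 + y + y² + y³ + y⁴ + y⁵) has coefficients 1,1,1,1,1,1 for degrees 0…5.
(1 + y² + y⁴ + y⁶) has coefficients 1,0,1,0,1,0,1,0,0,0,0 for degrees 0…10.
Multiplying by (1 + y + y² + y³) gives running coefficients 1,1,2,2,2,2,2,2,1,1,0 for degrees 0…10.
Finally multiplying by (1 + y + y²), the product of all factors after the first has coefficients 1,2,4,5,6,6,6,6,5,4,2 for degrees 0…10.
[y¹⁰] = 1·2 + 1·4 + 1·5 + 1·6 + 1·6 + 1·6 = 29.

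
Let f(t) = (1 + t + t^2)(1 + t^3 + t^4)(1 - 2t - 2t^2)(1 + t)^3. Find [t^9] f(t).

-31

(1 + t + t^2) has coefficients 1,1,1 for degrees 0…2.
(1 + t^3 + t^4) has coefficients 1,0,0,1,1,0,0,0,0,0 for degrees 0…9.
Multiplying by (1 - 2t - 2t^2) gives running coefficients 1,-2,-2,1,-1,-4,-2,0,0,0 for degrees 0…9.
Finally multiplying by (1 + t)^3, the product of all factors after the first has coefficients 1,1,-5,-10,-6,-6,-16,-19,-10,-2 for degrees 0…9.
[t^9] = 1·(-2) + 1·(-10) + 1·(-19) = -31.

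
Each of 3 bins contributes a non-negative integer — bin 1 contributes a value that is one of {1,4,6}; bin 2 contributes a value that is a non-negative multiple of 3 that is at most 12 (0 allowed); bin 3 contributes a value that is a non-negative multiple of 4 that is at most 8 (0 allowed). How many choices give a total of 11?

The generating function for the choices is (x + x⁴ + x⁶)·(1 + x³ + x⁶ + x⁹ + x¹²)·(1 + x⁴ + x⁸); the count is [x¹¹].
(x + x⁴ + x⁶) has coefficients 0,1,0,0,1,0,1 for degrees 0…6.
(1 + x³ + x⁶ + x⁹ + x¹²) has coefficients 1,0,0,1,0,0,1,0,0,1,0,0 for degrees 0…11.
Finally multiplying by (1 + x⁴ + x⁸), the product of all factors after the first has coefficients 1,0,0,1,1,0,1,1,1,1,1,1 for degrees 0…11.
[x¹¹] = 1·1 + 1·1 + 1·0 = 2.

2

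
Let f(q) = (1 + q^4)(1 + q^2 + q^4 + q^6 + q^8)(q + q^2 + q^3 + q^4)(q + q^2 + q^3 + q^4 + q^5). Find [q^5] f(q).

6

(1 + q^4) has coefficients 1,0,0,0,1 for degrees 0…4.
(1 + q^2 + q^4 + q^6 + q^8) has coefficients 1,0,1,0,1,0 for degrees 0…5.
Multiplying by (q + q^2 + q^3 + q^4) gives running coefficients 0,1,1,2,2,2 for degrees 0…5.
Finally multiplying by (q + q^2 + q^3 + q^4 + q^5), the product of all factors after the first has coefficients 0,0,1,2,4,6 for degrees 0…5.
[q^5] = 1·6 + 1·0 = 6.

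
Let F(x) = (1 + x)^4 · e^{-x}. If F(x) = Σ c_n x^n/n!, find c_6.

The EGF product rule gives c_6 = Σ_{k_1+k_2=6} C(6; k_1,k_2) · ∏ g_i(k_i), where (1+x)^4 gives the falling factorial (4)_k; e^{-x} gives (-1)^k.
g_1(k) for k = 0…6: 1, 4, 12, 24, 24, 0, 0.
g_2(k) for k = 0…6: 1, -1, 1, -1, 1, -1, 1.
c_6 = Σ_k C(6,k)·g_1(k)·g_2(6−k) = 1·1·1 + 6·4·(-1) + 15·12·1 + 20·24·(-1) + 15·24·1 = 1 − 24 + 180 − 480 + 360 = 37.

37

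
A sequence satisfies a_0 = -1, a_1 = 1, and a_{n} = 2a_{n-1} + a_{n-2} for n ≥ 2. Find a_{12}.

The ordinary generating function has denominator 1 - 2q - q^2.
Iterating the recurrence: a_0,…,a_{12} = -1, 1, 1, 3, 7, 17, 41, 99, 239, 577, 1393, 3363, 8119.

8119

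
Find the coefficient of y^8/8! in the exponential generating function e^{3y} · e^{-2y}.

The EGF product rule gives c_8 = Σ_{k_1+k_2=8} C(8; k_1,k_2) · ∏ g_i(k_i), where e^{3y} gives (3)^k; e^{-2y} gives (-2)^k.
g_1(k) for k = 0…8: 1, 3, 9, 27, 81, 243, 729, 2187, 6561.
g_2(k) for k = 0…8: 1, -2, 4, -8, 16, -32, 64, -128, 256.
c_8 = Σ_k C(8,k)·g_1(k)·g_2(8−k) = 1·1·256 + 8·3·(-128) + 28·9·64 + 56·27·(-32) + 70·81·16 + 56·243·(-8) + 28·729·4 + 8·2187·(-2) + 1·6561·1 = 256 − 3072 + 16128 − 48384 + 90720 − 108864 + 81648 − 34992 + 6561 = 1.

1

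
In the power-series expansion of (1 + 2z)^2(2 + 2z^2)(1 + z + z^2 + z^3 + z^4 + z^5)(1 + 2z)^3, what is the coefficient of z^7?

950

(1 + 2z)^2 has coefficients 1,4,4 for degrees 0…2.
(2 + 2z^2) has coefficients 2,0,2,0,0,0,0,0 for degrees 0…7.
Multiplying by (1 + z + z^2 + z^3 + z^4 + z^5) gives running coefficients 2,2,4,4,4,4,2,2 for degrees 0…7.
Finally multiplying by (1 + 2z)^3, the product of all factors after the first has coefficients 2,14,40,68,92,108,106,94 for degrees 0…7.
[z^7] = 1·94 + 4·106 + 4·108 = 950.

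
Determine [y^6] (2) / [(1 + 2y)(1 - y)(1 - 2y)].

Partial fractions give a closed form: a_n = (2/3)·(-2)^n + (-2/3)·1^n + (2)·2^n.
At n = 6: a_6 = 170.

170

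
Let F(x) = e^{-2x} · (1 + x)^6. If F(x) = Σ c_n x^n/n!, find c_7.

-800

The EGF product rule gives c_7 = Σ_{k_1+k_2=7} C(7; k_1,k_2) · ∏ g_i(k_i), where e^{-2x} gives (-2)^k; (1+x)^6 gives the falling factorial (6)_k.
g_1(k) for k = 0…7: 1, -2, 4, -8, 16, -32, 64, -128.
g_2(k) for k = 0…7: 1, 6, 30, 120, 360, 720, 720, 0.
c_7 = Σ_k C(7,k)·g_1(k)·g_2(7−k) = 7·(-2)·720 + 21·4·720 + 35·(-8)·360 + 35·16·120 + 21·(-32)·30 + 7·64·6 + 1·(-128)·1 = −10080 + 60480 − 100800 + 67200 − 20160 + 2688 − 128 = -800.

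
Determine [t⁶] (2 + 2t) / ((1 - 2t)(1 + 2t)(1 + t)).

Partial fractions give a closed form: a_n = (1)·2^n + (1)·(-2)^n.
At n = 6: a_6 = 128.

128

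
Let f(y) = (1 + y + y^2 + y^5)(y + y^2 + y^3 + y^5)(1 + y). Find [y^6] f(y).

(1 + y + y^2 + y^5) has coefficients 1,1,1,0,0,1 for degrees 0…5.
(y + y^2 + y^3 + y^5) has coefficients 0,1,1,1,0,1,0 for degrees 0…6.
Finally multiplying by (1 + y), the product of all factors after the first has coefficients 0,1,2,2,1,1,1 for degrees 0…6.
[y^6] = 1·1 + 1·1 + 1·1 + 1·1 = 4.

4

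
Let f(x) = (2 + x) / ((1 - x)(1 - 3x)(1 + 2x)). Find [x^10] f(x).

124412

Partial fractions give a closed form: a_n = (-1/2)·1^n + (21/10)·3^n + (2/5)·(-2)^n.
At n = 10: a_10 = 124412.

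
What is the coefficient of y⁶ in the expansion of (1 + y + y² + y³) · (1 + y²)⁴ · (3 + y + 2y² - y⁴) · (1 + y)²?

(1 + y + y² + y³) has coefficients 1,1,1,1 for degrees 0…3.
(1 + y²)⁴ has coefficients 1,0,4,0,6,0,4 for degrees 0…6.
Multiplying by (3 + y + 2y² - y⁴) gives running coefficients 3,1,14,4,25,6,20 for degrees 0…6.
Finally multiplying by (1 + y)², the product of all factors after the first has coefficients 3,7,19,33,47,60,57 for degrees 0…6.
[y⁶] = 1·57 + 1·60 + 1·47 + 1·33 = 197.

197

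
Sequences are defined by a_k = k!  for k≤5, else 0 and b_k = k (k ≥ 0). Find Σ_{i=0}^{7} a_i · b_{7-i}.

359

This is [x^7] in the product of the two ordinary generating functions.
Σ = 1·7 + 1·6 + 2·5 + 6·4 + 24·3 + 120·2 + 0·1 + 0·0 = 359.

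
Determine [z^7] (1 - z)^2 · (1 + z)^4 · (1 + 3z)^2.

24

(1 - z)^2 has coefficients 1,-2,1 for degrees 0…2.
(1 + z)^4 has coefficients 1,4,6,4,1,0,0,0 for degrees 0…7.
Finally multiplying by (1 + 3z)^2, the product of all factors after the first has coefficients 1,10,39,76,79,42,9,0 for degrees 0…7.
[z^7] = 1·0 − 2·9 + 1·42 = 24.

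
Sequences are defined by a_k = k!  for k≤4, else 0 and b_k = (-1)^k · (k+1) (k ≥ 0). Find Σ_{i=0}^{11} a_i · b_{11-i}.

-159

This is [x^11] in the product of the two ordinary generating functions.
Σ = 1·(-12) + 1·11 + 2·(-10) + 6·9 + 24·(-8) + 0·7 + 0·(-6) + 0·5 + 0·(-4) + 0·3 + 0·(-2) + 0·1 = -159.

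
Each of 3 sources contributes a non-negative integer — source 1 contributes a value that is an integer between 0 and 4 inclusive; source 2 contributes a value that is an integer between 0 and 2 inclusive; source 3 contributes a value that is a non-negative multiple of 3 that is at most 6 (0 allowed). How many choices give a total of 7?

The generating function for the choices is (1 + z + z² + z³ + z⁴)·(1 + z + z²)·(1 + z³ + z⁶); the count is [z⁷].
(1 + z + z² + z³ + z⁴) has coefficients 1,1,1,1,1 for degrees 0…4.
(1 + z + z²) has coefficients 1,1,1,0,0,0,0,0 for degrees 0…7.
Finally multiplying by (1 + z³ + z⁶), the product of all factors after the first has coefficients 1,1,1,1,1,1,1,1 for degrees 0…7.
[z⁷] = 1·1 + 1·1 + 1·1 + 1·1 + 1·1 = 5.

5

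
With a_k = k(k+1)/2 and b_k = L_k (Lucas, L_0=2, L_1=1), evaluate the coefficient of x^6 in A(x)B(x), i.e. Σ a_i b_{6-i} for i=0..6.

143

Write out a_i and b_{6-i} for i = 0,…,6 and sum the products.
Σ = 0·18 + 1·11 + 3·7 + 6·4 + 10·3 + 15·1 + 21·2 = 143.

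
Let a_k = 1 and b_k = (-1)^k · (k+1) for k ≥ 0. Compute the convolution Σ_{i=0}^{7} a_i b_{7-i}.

-4

The convolution is the x^7 coefficient of A(x)B(x).
Σ = 1·(-8) + 1·7 + 1·(-6) + 1·5 + 1·(-4) + 1·3 + 1·(-2) + 1·1 = -4.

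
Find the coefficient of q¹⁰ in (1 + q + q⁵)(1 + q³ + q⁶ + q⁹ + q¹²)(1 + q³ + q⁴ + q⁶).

4

(1 + q + q⁵) has coefficients 1,1,0,0,0,1 for degrees 0…5.
(1 + q³ + q⁶ + q⁹ + q¹²) has coefficients 1,0,0,1,0,0,1,0,0,1,0 for degrees 0…10.
Finally multiplying by (1 + q³ + q⁴ + q⁶), the product of all factors after the first has coefficients 1,0,0,2,1,0,3,1,0,3,1 for degrees 0…10.
[q¹⁰] = 1·1 + 1·3 + 1·0 = 4.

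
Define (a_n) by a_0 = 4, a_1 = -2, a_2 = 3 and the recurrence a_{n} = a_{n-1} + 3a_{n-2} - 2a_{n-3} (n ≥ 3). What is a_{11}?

-1553

The ordinary generating function has denominator 1 - x - 3x^2 + 2x^3.
Iterating the recurrence: a_0,…,a_{11} = 4, -2, 3, -11, 2, -37, -9, -124, -77, -431, -414, -1553.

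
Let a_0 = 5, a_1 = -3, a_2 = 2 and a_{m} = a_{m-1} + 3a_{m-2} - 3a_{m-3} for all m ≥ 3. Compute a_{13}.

The ordinary generating function has denominator 1 - t - 3t^2 + 3t^3.
Iterating the recurrence: a_0,…,a_{13} = 5, -3, 2, -22, -7, -79, -34, -250, -115, -763, -358, -2302, -1087, -6919.

-6919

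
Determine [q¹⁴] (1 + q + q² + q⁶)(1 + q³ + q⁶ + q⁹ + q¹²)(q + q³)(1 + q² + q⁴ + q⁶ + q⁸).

(1 + q + q² + q⁶) has coefficients 1,1,1,0,0,0,1 for degrees 0…6.
(1 + q³ + q⁶ + q⁹ + q¹²) has coefficients 1,0,0,1,0,0,1,0,0,1,0,0,1,0,0 for degrees 0…14.
Multiplying by (q + q³) gives running coefficients 0,1,0,1,1,0,1,1,0,1,1,0,1,1,0 for degrees 0…14.
Finally multiplying by (1 + q² + q⁴ + q⁶ + q⁸), the product of all factors after the first has coefficients 0,1,0,2,1,2,2,3,2,4,3,3,4,3,3 for degrees 0…14.
[q¹⁴] = 1·3 + 1·3 + 1·4 + 1·2 = 12.

12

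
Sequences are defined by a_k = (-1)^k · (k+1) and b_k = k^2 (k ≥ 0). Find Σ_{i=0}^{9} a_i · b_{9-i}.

Write out a_i and b_{9-i} for i = 0,…,9 and sum the products.
Σ = 1·81 − 2·64 + 3·49 − 4·36 + 5·25 − 6·16 + 7·9 − 8·4 + 9·1 − 10·0 = 25.

25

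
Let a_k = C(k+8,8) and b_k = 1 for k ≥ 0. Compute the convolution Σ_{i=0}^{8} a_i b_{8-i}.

The convolution is the x^8 coefficient of A(x)B(x).
Σ = 1·1 + 9·1 + 45·1 + 165·1 + 495·1 + 1287·1 + 3003·1 + 6435·1 + 12870·1 = 24310.

24310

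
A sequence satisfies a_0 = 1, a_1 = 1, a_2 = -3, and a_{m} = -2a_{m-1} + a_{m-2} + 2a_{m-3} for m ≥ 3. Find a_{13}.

10921

The ordinary generating function has denominator 1 + 2y - y^2 - 2y^3.
Iterating the recurrence: a_0,…,a_{13} = 1, 1, -3, 9, -19, 41, -83, 169, -339, 681, -1363, 2729, -5459, 10921.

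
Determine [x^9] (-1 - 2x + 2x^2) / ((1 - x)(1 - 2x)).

-1535

The denominator gives the recurrence a_n = 3a_(n−1) − 2a_(n−2) for n ≥ 3; the numerator fixes a_0 = -1, a_1 = -5, a_2 = -11.
Iterating: -1, -5, -11, -23, -47, -95, -191, -383, -767, -1535, so a_9 = -1535.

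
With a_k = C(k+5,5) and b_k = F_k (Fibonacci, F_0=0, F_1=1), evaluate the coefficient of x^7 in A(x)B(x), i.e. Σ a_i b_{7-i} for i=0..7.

This is [x^7] in the product of the two ordinary generating functions.
Σ = 1·13 + 6·8 + 21·5 + 56·3 + 126·2 + 252·1 + 462·1 + 792·0 = 1300.

1300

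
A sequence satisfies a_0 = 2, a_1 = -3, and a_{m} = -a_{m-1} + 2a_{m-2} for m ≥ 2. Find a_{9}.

The ordinary generating function has denominator 1 + q - 2q^2.
Iterating the recurrence: a_0,…,a_{9} = 2, -3, 7, -13, 27, -53, 107, -213, 427, -853.

-853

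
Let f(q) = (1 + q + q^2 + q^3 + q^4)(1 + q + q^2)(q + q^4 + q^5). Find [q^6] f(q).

(1 + q + q^2 + q^3 + q^4) has coefficients 1,1,1,1,1 for degrees 0…4.
(1 + q + q^2) has coefficients 1,1,1,0,0,0,0 for degrees 0…6.
Finally multiplying by (q + q^4 + q^5), the product of all factors after the first has coefficients 0,1,1,1,1,2,2 for degrees 0…6.
[q^6] = 1·2 + 1·2 + 1·1 + 1·1 + 1·1 = 7.

7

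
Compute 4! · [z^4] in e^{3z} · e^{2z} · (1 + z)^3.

3145

The EGF product rule gives c_4 = Σ_{k_1+k_2+k_3=4} C(4; k_1,k_2,k_3) · ∏ g_i(k_i), where e^{3z} gives (3)^k; e^{2z} gives (2)^k; (1+z)^3 gives the falling factorial (3)_k.
g_1(k) for k = 0…4: 1, 3, 9, 27, 81.
g_2(k) for k = 0…4: 1, 2, 4, 8, 16.
g_3(k) for k = 0…4: 1, 3, 6, 6, 0.
First combine the last two factors: h(k) = Σ_j C(k,j)·g_2(j)·g_3(k−j) for k = 0…4: 1, 5, 22, 86, 304.
c_4 = Σ_k C(4,k)·g_1(k)·h(4−k) = 1·1·304 + 4·3·86 + 6·9·22 + 4·27·5 + 1·81·1 = 304 + 1032 + 1188 + 540 + 81 = 3145.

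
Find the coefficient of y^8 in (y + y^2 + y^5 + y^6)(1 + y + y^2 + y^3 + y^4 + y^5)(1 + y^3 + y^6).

7

(y + y^2 + y^5 + y^6) has coefficients 0,1,1,0,0,1,1 for degrees 0…6.
(1 + y + y^2 + y^3 + y^4 + y^5) has coefficients 1,1,1,1,1,1,0,0,0 for degrees 0…8.
Finally multiplying by (1 + y^3 + y^6), the product of all factors after the first has coefficients 1,1,1,2,2,2,2,2,2 for degrees 0…8.
[y^8] = 1·2 + 1·2 + 1·2 + 1·1 = 7.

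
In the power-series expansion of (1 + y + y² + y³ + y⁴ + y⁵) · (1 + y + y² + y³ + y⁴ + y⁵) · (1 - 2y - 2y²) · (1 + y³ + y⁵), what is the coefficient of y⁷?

(1 + y + y² + y³ + y⁴ + y⁵) has coefficients 1,1,1,1,1,1 for degrees 0…5.
(1 + y + y² + y³ + y⁴ + y⁵) has coefficients 1,1,1,1,1,1,0,0 for degrees 0…7.
Multiplying by (1 - 2y - 2y²) gives running coefficients 1,-1,-3,-3,-3,-3,-4,-2 for degrees 0…7.
Finally multiplying by (1 + y³ + y⁵), the product of all factors after the first has coefficients 1,-1,-3,-2,-4,-5,-8,-8 for degrees 0…7.
[y⁷] = 1·(-8) + 1·(-8) + 1·(-5) + 1·(-4) + 1·(-2) + 1·(-3) = -30.

-30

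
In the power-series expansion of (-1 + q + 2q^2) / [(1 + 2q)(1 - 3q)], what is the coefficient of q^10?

The denominator gives the recurrence a_n = a_(n−1) + 6a_(n−2) for n ≥ 3; the numerator fixes a_0 = -1, a_1 = 0, a_2 = -4.
Iterating: -1, 0, -4, -4, -28, -52, -220, -532, -1852, -5044, -16156, so a_10 = -16156.

-16156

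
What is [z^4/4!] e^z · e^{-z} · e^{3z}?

The EGF product rule gives c_4 = Σ_{k_1+k_2+k_3=4} C(4; k_1,k_2,k_3) · ∏ g_i(k_i), where e^z gives (1)^k; e^{-z} gives (-1)^k; e^{3z} gives (3)^k.
g_1(k) for k = 0…4: 1, 1, 1, 1, 1.
g_2(k) for k = 0…4: 1, -1, 1, -1, 1.
g_3(k) for k = 0…4: 1, 3, 9, 27, 81.
First combine the last two factors: h(k) = Σ_j C(k,j)·g_2(j)·g_3(k−j) for k = 0…4: 1, 2, 4, 8, 16.
c_4 = Σ_k C(4,k)·g_1(k)·h(4−k) = 1·1·16 + 4·1·8 + 6·1·4 + 4·1·2 + 1·1·1 = 16 + 32 + 24 + 8 + 1 = 81.

81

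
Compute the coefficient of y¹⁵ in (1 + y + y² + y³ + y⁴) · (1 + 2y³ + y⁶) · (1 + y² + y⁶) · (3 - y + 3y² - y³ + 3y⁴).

16

(1 + y + y² + y³ + y⁴) has coefficients 1,1,1,1,1 for degrees 0…4.
(1 + 2y³ + y⁶) has coefficients 1,0,0,2,0,0,1,0,0,0,0,0,0,0,0,0 for degrees 0…15.
Multiplying by (1 + y² + y⁶) gives running coefficients 1,0,1,2,0,2,2,0,1,2,0,0,1,0,0,0 for degrees 0…15.
Finally multiplying by (3 - y + 3y² - y³ + 3y⁴), the product of all factors after the first has coefficients 3,-1,6,4,4,11,5,10,7,9,7,5,4,5,3,-1 for degrees 0…15.
[y¹⁵] = 1·(-1) + 1·3 + 1·5 + 1·4 + 1·5 = 16.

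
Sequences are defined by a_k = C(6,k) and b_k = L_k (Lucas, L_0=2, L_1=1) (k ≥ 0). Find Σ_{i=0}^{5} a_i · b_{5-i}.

The convolution is the x^5 coefficient of A(x)B(x).
Σ = 1·11 + 6·7 + 15·4 + 20·3 + 15·1 + 6·2 = 200.

200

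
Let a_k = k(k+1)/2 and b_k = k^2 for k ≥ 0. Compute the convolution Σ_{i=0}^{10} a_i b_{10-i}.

2079

The convolution is the t^10 coefficient of A(t)B(t).
Σ = 0·100 + 1·81 + 3·64 + 6·49 + 10·36 + 15·25 + 21·16 + 28·9 + 36·4 + 45·1 + 55·0 = 2079.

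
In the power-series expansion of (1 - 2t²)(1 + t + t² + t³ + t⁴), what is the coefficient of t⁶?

-2

(1 - 2t²) has coefficients 1,0,-2 for degrees 0…2.
(1 + t + t² + t³ + t⁴) has coefficients 1,1,1,1,1,0,0 for degrees 0…6.
[t⁶] = 1·0 − 2·1 = -2.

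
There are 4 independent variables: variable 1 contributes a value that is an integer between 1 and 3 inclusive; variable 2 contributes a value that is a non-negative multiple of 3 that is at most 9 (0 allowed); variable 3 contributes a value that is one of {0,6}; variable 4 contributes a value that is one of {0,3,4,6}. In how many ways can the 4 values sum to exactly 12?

7

The generating function for the choices is (y + y^2 + y^3)·(1 + y^3 + y^6 + y^9)·(1 + y^6)·(1 + y^3 + y^4 + y^6); the count is [y^12].
(y + y^2 + y^3) has coefficients 0,1,1,1 for degrees 0…3.
(1 + y^3 + y^6 + y^9) has coefficients 1,0,0,1,0,0,1,0,0,1,0,0,0 for degrees 0…12.
Multiplying by (1 + y^6) gives running coefficients 1,0,0,1,0,0,2,0,0,2,0,0,1 for degrees 0…12.
Finally multiplying by (1 + y^3 + y^4 + y^6), the product of all factors after the first has coefficients 1,0,0,2,1,0,4,1,0,5,2,0,5 for degrees 0…12.
[y^12] = 1·0 + 1·2 + 1·5 = 7.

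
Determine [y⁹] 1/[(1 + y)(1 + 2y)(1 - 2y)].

The denominator gives the recurrence a_n = −a_(n−1) + 4a_(n−2) + 4a_(n−3) for n ≥ 3; the numerator fixes a_0 = 1, a_1 = -1, a_2 = 5.
Iterating: 1, -1, 5, -5, 21, -21, 85, -85, 341, -341, so a_9 = -341.

-341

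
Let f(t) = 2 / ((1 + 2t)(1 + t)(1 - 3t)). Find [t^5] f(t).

168

Partial fractions give a closed form: a_n = (8/5)·(-2)^n + (-1/2)·(-1)^n + (9/10)·3^n.
At n = 5: a_5 = 168.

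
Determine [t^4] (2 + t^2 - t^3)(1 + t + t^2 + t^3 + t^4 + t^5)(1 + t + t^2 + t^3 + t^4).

11

(2 + t^2 - t^3) has coefficients 2,0,1,-1 for degrees 0…3.
(1 + t + t^2 + t^3 + t^4 + t^5) has coefficients 1,1,1,1,1 for degrees 0…4.
Finally multiplying by (1 + t + t^2 + t^3 + t^4), the product of all factors after the first has coefficients 1,2,3,4,5 for degrees 0…4.
[t^4] = 2·5 + 1·3 − 1·2 = 11.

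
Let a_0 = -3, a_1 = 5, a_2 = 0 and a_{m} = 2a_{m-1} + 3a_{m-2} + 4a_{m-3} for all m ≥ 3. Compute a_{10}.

The ordinary generating function has denominator 1 - 2t - 3t^2 - 4t^3.
Iterating the recurrence: a_0,…,a_{10} = -3, 5, 0, 3, 26, 61, 212, 711, 2302, 7585, 24920.

24920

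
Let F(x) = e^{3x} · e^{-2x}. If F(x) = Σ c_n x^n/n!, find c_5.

1

The EGF product rule gives c_5 = Σ_{k_1+k_2=5} C(5; k_1,k_2) · ∏ g_i(k_i), where e^{3x} gives (3)^k; e^{-2x} gives (-2)^k.
g_1(k) for k = 0…5: 1, 3, 9, 27, 81, 243.
g_2(k) for k = 0…5: 1, -2, 4, -8, 16, -32.
c_5 = Σ_k C(5,k)·g_1(k)·g_2(5−k) = 1·1·(-32) + 5·3·16 + 10·9·(-8) + 10·27·4 + 5·81·(-2) + 1·243·1 = −32 + 240 − 720 + 1080 − 810 + 243 = 1.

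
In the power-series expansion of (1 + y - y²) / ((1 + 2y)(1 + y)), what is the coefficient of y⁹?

The denominator gives the recurrence a_n = −3a_(n−1) − 2a_(n−2) for n ≥ 3; the numerator fixes a_0 = 1, a_1 = -2, a_2 = 3.
Iterating: 1, -2, 3, -5, 9, -17, 33, -65, 129, -257, so a_9 = -257.

-257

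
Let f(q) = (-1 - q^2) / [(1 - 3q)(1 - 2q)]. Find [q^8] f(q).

The denominator gives the recurrence a_n = 5a_(n−1) − 6a_(n−2) for n ≥ 3; the numerator fixes a_0 = -1, a_1 = -5, a_2 = -20.
Iterating: -1, -5, -20, -70, -230, -730, -2270, -6970, -21230, so a_8 = -21230.

-21230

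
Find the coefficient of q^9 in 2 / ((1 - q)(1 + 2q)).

-682

Partial fractions give a closed form: a_n = (2/3)·1^n + (4/3)·(-2)^n.
At n = 9: a_9 = -682.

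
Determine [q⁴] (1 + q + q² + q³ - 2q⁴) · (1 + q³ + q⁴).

(1 + q + q² + q³ - 2q⁴) has coefficients 1,1,1,1,-2 for degrees 0…4.
(1 + q³ + q⁴) has coefficients 1,0,0,1,1 for degrees 0…4.
[q⁴] = 1·1 + 1·1 + 1·0 + 1·0 − 2·1 = 0.

0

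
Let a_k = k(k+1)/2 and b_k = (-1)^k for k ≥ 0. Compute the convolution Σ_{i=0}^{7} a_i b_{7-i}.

Write out a_i and b_{7-i} for i = 0,…,7 and sum the products.
Σ = 0·(-1) + 1·1 + 3·(-1) + 6·1 + 10·(-1) + 15·1 + 21·(-1) + 28·1 = 16.

16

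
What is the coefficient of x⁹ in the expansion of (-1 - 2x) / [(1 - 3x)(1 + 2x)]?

-19683

Partial fractions give a closed form: a_n = (-1)·3^n.
At n = 9: a_9 = -19683.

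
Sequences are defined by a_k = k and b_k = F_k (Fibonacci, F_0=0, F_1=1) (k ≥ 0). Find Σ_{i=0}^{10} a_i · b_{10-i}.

Write out a_i and b_{10-i} for i = 0,…,10 and sum the products.
Σ = 0·55 + 1·34 + 2·21 + 3·13 + 4·8 + 5·5 + 6·3 + 7·2 + 8·1 + 9·1 + 10·0 = 221.

221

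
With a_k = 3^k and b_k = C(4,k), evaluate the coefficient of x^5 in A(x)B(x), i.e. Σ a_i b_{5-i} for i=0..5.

The convolution is the t^5 coefficient of A(t)B(t).
Σ = 1·0 + 3·1 + 9·4 + 27·6 + 81·4 + 243·1 = 768.

768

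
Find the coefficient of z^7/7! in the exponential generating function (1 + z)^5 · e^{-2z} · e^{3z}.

The EGF product rule gives c_7 = Σ_{k_1+k_2+k_3=7} C(7; k_1,k_2,k_3) · ∏ g_i(k_i), where (1+z)^5 gives the falling factorial (5)_k; e^{-2z} gives (-2)^k; e^{3z} gives (3)^k.
g_1(k) for k = 0…7: 1, 5, 20, 60, 120, 120, 0, 0.
g_2(k) for k = 0…7: 1, -2, 4, -8, 16, -32, 64, -128.
g_3(k) for k = 0…7: 1, 3, 9, 27, 81, 243, 729, 2187.
First combine the last two factors: h(k) = Σ_j C(k,j)·g_2(j)·g_3(k−j) for k = 0…7: 1, 1, 1, 1, 1, 1, 1, 1.
c_7 = Σ_k C(7,k)·g_1(k)·h(7−k) = 1·1·1 + 7·5·1 + 21·20·1 + 35·60·1 + 35·120·1 + 21·120·1 = 1 + 35 + 420 + 2100 + 4200 + 2520 = 9276.

9276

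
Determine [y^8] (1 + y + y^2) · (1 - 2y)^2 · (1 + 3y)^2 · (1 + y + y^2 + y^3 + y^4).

(1 + y + y^2) has coefficients 1,1,1 for degrees 0…2.
(1 - 2y)^2 has coefficients 1,-4,4,0,0,0,0,0,0 for degrees 0…8.
Multiplying by (1 + 3y)^2 gives running coefficients 1,2,-11,-12,36,0,0,0,0 for degrees 0…8.
Finally multiplying by (1 + y + y^2 + y^3 + y^4), the product of all factors after the first has coefficients 1,3,-8,-20,16,15,13,24,36 for degrees 0…8.
[y^8] = 1·36 + 1·24 + 1·13 = 73.

73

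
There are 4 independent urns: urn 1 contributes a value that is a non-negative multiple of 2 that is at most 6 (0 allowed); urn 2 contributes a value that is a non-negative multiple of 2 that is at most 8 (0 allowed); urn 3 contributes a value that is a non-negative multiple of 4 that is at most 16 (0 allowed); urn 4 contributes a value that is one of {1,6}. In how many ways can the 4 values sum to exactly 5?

4

The generating function for the choices is (1 + y² + y⁴ + y⁶)·(1 + y² + y⁴ + y⁶ + y⁸)·(1 + y⁴ + y⁸ + y¹² + y¹⁶)·(y + y⁶); the count is [y⁵].
(1 + y² + y⁴ + y⁶) has coefficients 1,0,1,0,1,0 for degrees 0…5.
(1 + y² + y⁴ + y⁶ + y⁸) has coefficients 1,0,1,0,1,0 for degrees 0…5.
Multiplying by (1 + y⁴ + y⁸ + y¹² + y¹⁶) gives running coefficients 1,0,1,0,2,0 for degrees 0…5.
Finally multiplying by (y + y⁶), the product of all factors after the first has coefficients 0,1,0,1,0,2 for degrees 0…5.
[y⁵] = 1·2 + 1·1 + 1·1 = 4.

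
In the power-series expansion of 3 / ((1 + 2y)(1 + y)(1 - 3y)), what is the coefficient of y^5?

252

Partial fractions give a closed form: a_n = (12/5)·(-2)^n + (-3/4)·(-1)^n + (27/20)·3^n.
At n = 5: a_5 = 252.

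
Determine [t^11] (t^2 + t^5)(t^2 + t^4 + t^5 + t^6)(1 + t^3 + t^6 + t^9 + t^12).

2

(t^2 + t^5) has coefficients 0,0,1,0,0,1 for degrees 0…5.
(t^2 + t^4 + t^5 + t^6) has coefficients 0,0,1,0,1,1,1,0,0,0,0,0 for degrees 0…11.
Finally multiplying by (1 + t^3 + t^6 + t^9 + t^12), the product of all factors after the first has coefficients 0,0,1,0,1,2,1,1,2,1,1,2 for degrees 0…11.
[t^11] = 1·1 + 1·1 = 2.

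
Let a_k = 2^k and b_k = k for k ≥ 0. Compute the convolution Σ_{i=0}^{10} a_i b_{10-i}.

Write out a_i and b_{10-i} for i = 0,…,10 and sum the products.
Σ = 1·10 + 2·9 + 4·8 + 8·7 + 16·6 + 32·5 + 64·4 + 128·3 + 256·2 + 512·1 + 1024·0 = 2036.

2036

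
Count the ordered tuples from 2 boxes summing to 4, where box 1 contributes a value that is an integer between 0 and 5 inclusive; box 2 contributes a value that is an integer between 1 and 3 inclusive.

3

The generating function for the choices is (1 + z + z^2 + z^3 + z^4 + z^5)·(z + z^2 + z^3); the count is [z^4].
(1 + z + z^2 + z^3 + z^4 + z^5) has coefficients 1,1,1,1,1 for degrees 0…4.
(z + z^2 + z^3) has coefficients 0,1,1,1,0 for degrees 0…4.
[z^4] = 1·0 + 1·1 + 1·1 + 1·1 + 1·0 = 3.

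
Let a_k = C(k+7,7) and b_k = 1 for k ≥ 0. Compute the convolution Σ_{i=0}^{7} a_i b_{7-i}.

6435

This is [x^7] in the product of the two ordinary generating functions.
Σ = 1·1 + 8·1 + 36·1 + 120·1 + 330·1 + 792·1 + 1716·1 + 3432·1 = 6435.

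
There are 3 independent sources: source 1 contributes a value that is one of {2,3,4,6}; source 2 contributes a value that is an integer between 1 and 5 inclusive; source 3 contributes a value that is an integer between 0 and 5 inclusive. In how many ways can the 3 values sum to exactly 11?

14

The generating function for the choices is (y^2 + y^3 + y^4 + y^6)·(y + y^2 + y^3 + y^4 + y^5)·(1 + y + y^2 + y^3 + y^4 + y^5); the count is [y^11].
(y^2 + y^3 + y^4 + y^6) has coefficients 0,0,1,1,1,0,1 for degrees 0…6.
(y + y^2 + y^3 + y^4 + y^5) has coefficients 0,1,1,1,1,1,0,0,0,0,0,0 for degrees 0…11.
Finally multiplying by (1 + y + y^2 + y^3 + y^4 + y^5), the product of all factors after the first has coefficients 0,1,2,3,4,5,5,4,3,2,1,0 for degrees 0…11.
[y^11] = 1·2 + 1·3 + 1·4 + 1·5 = 14.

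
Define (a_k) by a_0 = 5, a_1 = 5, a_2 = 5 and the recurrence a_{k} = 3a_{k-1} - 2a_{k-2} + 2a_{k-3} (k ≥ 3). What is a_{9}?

The ordinary generating function has denominator 1 - 3q + 2q^2 - 2q^3.
Iterating the recurrence: a_0,…,a_{9} = 5, 5, 5, 15, 45, 115, 285, 715, 1805, 4555.

4555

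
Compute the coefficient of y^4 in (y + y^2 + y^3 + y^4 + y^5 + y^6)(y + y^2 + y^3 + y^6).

(y + y^2 + y^3 + y^4 + y^5 + y^6) has coefficients 0,1,1,1,1 for degrees 0…4.
(y + y^2 + y^3 + y^6) has coefficients 0,1,1,1,0 for degrees 0…4.
[y^4] = 1·1 + 1·1 + 1·1 + 1·0 = 3.

3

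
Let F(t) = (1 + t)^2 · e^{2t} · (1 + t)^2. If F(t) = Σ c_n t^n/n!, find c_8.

The EGF product rule gives c_8 = Σ_{k_1+k_2+k_3=8} C(8; k_1,k_2,k_3) · ∏ g_i(k_i), where (1+t)^2 gives the falling factorial (2)_k; e^{2t} gives (2)^k; (1+t)^2 gives the falling factorial (2)_k.
g_1(k) for k = 0…8: 1, 2, 2, 0, 0, 0, 0, 0, 0.
g_2(k) for k = 0…8: 1, 2, 4, 8, 16, 32, 64, 128, 256.
g_3(k) for k = 0…8: 1, 2, 2, 0, 0, 0, 0, 0, 0.
First combine the last two factors: h(k) = Σ_j C(k,j)·g_2(j)·g_3(k−j) for k = 0…8: 1, 4, 14, 44, 128, 352, 928, 2368, 5888.
c_8 = Σ_k C(8,k)·g_1(k)·h(8−k) = 1·1·5888 + 8·2·2368 + 28·2·928 = 5888 + 37888 + 51968 = 95744.

95744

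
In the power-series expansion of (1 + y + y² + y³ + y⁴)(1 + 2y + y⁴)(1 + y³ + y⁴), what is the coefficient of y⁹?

(1 + y + y² + y³ + y⁴) has coefficients 1,1,1,1,1 for degrees 0…4.
(1 + 2y + y⁴) has coefficients 1,2,0,0,1,0,0,0,0,0 for degrees 0…9.
Finally multiplying by (1 + y³ + y⁴), the product of all factors after the first has coefficients 1,2,0,1,4,2,0,1,1,0 for degrees 0…9.
[y⁹] = 1·0 + 1·1 + 1·1 + 1·0 + 1·2 = 4.

4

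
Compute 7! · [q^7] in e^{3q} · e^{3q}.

279936

The EGF product rule gives c_7 = Σ_{k_1+k_2=7} C(7; k_1,k_2) · ∏ g_i(k_i), where e^{3q} gives (3)^k; e^{3q} gives (3)^k.
g_1(k) for k = 0…7: 1, 3, 9, 27, 81, 243, 729, 2187.
g_2(k) for k = 0…7: 1, 3, 9, 27, 81, 243, 729, 2187.
c_7 = Σ_k C(7,k)·g_1(k)·g_2(7−k) = 1·1·2187 + 7·3·729 + 21·9·243 + 35·27·81 + 35·81·27 + 21·243·9 + 7·729·3 + 1·2187·1 = 2187 + 15309 + 45927 + 76545 + 76545 + 45927 + 15309 + 2187 = 279936.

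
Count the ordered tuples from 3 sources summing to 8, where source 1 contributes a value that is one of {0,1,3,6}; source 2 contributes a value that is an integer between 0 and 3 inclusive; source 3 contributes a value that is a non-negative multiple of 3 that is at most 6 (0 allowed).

The generating function for the choices is (1 + z + z³ + z⁶)·(1 + z + z² + z³)·(1 + z³ + z⁶); the count is [z⁸].
(1 + z + z³ + z⁶) has coefficients 1,1,0,1,0,0,1 for degrees 0…6.
(1 + z + z² + z³) has coefficients 1,1,1,1,0,0,0,0,0 for degrees 0…8.
Finally multiplying by (1 + z³ + z⁶), the product of all factors after the first has coefficients 1,1,1,2,1,1,2,1,1 for degrees 0…8.
[z⁸] = 1·1 + 1·1 + 1·1 + 1·1 = 4.

4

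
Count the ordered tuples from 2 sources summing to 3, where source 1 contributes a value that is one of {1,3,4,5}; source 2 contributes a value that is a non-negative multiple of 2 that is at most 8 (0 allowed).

2

The generating function for the choices is (z + z^3 + z^4 + z^5)·(1 + z^2 + z^4 + z^6 + z^8); the count is [z^3].
(z + z^3 + z^4 + z^5) has coefficients 0,1,0,1 for degrees 0…3.
(1 + z^2 + z^4 + z^6 + z^8) has coefficients 1,0,1,0 for degrees 0…3.
[z^3] = 1·1 + 1·1 = 2.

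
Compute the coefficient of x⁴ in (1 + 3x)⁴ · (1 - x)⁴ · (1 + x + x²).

-102

(1 + 3x)⁴ has coefficients 1,12,54,108,81 for degrees 0…4.
(1 - x)⁴ has coefficients 1,-4,6,-4,1 for degrees 0…4.
Finally multiplying by (1 + x + x²), the product of all factors after the first has coefficients 1,-3,3,-2,3 for degrees 0…4.
[x⁴] = 1·3 + 12·(-2) + 54·3 + 108·(-3) + 81·1 = -102.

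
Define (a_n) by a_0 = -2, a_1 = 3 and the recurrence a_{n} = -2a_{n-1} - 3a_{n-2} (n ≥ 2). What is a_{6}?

-36

The ordinary generating function has denominator 1 + 2t + 3t^2.
Iterating the recurrence: a_0,…,a_{6} = -2, 3, 0, -9, 18, -9, -36.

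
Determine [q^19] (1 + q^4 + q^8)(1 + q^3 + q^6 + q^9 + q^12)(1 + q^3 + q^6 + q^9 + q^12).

4

(1 + q^4 + q^8) has coefficients 1,0,0,0,1,0,0,0,1 for degrees 0…8.
(1 + q^3 + q^6 + q^9 + q^12) has coefficients 1,0,0,1,0,0,1,0,0,1,0,0,1,0,0,0,0,0,0,0 for degrees 0…19.
Finally multiplying by (1 + q^3 + q^6 + q^9 + q^12), the product of all factors after the first has coefficients 1,0,0,2,0,0,3,0,0,4,0,0,5,0,0,4,0,0,3,0 for degrees 0…19.
[q^19] = 1·0 + 1·4 + 1·0 = 4.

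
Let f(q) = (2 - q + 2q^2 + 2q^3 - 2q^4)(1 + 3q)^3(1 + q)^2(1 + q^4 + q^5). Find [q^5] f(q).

246

(2 - q + 2q^2 + 2q^3 - 2q^4) has coefficients 2,-1,2,2,-2 for degrees 0…4.
(1 + 3q)^3 has coefficients 1,9,27,27,0,0 for degrees 0…5.
Multiplying by (1 + q)^2 gives running coefficients 1,11,46,90,81,27 for degrees 0…5.
Finally multiplying by (1 + q^4 + q^5), the product of all factors after the first has coefficients 1,11,46,90,82,39 for degrees 0…5.
[q^5] = 2·39 − 1·82 + 2·90 + 2·46 − 2·11 = 246.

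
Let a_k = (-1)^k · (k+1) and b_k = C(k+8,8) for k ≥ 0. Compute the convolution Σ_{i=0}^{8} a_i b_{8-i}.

The convolution is the x^8 coefficient of A(x)B(x).
Σ = 1·12870 − 2·6435 + 3·3003 − 4·1287 + 5·495 − 6·165 + 7·45 − 8·9 + 9·1 = 5598.

5598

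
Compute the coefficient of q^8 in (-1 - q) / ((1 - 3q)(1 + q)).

-6561

Partial fractions give a closed form: a_n = (-1)·3^n.
At n = 8: a_8 = -6561.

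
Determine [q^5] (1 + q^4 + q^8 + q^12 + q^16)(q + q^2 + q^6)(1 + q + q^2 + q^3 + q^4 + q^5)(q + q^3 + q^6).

(1 + q^4 + q^8 + q^12 + q^16) has coefficients 1,0,0,0,1,0 for degrees 0…5.
(q + q^2 + q^6) has coefficients 0,1,1,0,0,0 for degrees 0…5.
Multiplying by (1 + q + q^2 + q^3 + q^4 + q^5) gives running coefficients 0,1,2,2,2,2 for degrees 0…5.
Finally multiplying by (q + q^3 + q^6), the product of all factors after the first has coefficients 0,0,1,2,3,4 for degrees 0…5.
[q^5] = 1·4 + 1·0 = 4.

4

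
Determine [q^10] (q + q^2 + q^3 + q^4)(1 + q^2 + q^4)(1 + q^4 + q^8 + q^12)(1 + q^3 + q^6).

(q + q^2 + q^3 + q^4) has coefficients 0,1,1,1,1 for degrees 0…4.
(1 + q^2 + q^4) has coefficients 1,0,1,0,1,0,0,0,0,0,0 for degrees 0…10.
Multiplying by (1 + q^4 + q^8 + q^12) gives running coefficients 1,0,1,0,2,0,1,0,2,0,1 for degrees 0…10.
Finally multiplying by (1 + q^3 + q^6), the product of all factors after the first has coefficients 1,0,1,1,2,1,2,2,3,1,3 for degrees 0…10.
[q^10] = 1·1 + 1·3 + 1·2 + 1·2 = 8.

8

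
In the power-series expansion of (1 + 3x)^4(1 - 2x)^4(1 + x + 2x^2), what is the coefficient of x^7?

(1 + 3x)^4 has coefficients 1,12,54,108,81 for degrees 0…4.
(1 - 2x)^4 has coefficients 1,-8,24,-32,16,0,0,0 for degrees 0…7.
Finally multiplying by (1 + x + 2x^2), the product of all factors after the first has coefficients 1,-7,18,-24,32,-48,32,0 for degrees 0…7.
[x^7] = 1·0 + 12·32 + 54·(-48) + 108·32 + 81·(-24) = -696.

-696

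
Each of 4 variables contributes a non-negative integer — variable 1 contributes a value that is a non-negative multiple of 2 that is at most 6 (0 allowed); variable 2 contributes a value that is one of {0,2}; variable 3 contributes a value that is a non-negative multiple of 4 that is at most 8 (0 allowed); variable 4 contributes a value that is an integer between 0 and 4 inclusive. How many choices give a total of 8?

The generating function for the choices is (1 + t^2 + t^4 + t^6)·(1 + t^2)·(1 + t^4 + t^8)·(1 + t + t^2 + t^3 + t^4); the count is [t^8].
(1 + t^2 + t^4 + t^6) has coefficients 1,0,1,0,1,0,1 for degrees 0…6.
(1 + t^2) has coefficients 1,0,1,0,0,0,0,0,0 for degrees 0…8.
Multiplying by (1 + t^4 + t^8) gives running coefficients 1,0,1,0,1,0,1,0,1 for degrees 0…8.
Finally multiplying by (1 + t + t^2 + t^3 + t^4), the product of all factors after the first has coefficients 1,1,2,2,3,2,3,2,3 for degrees 0…8.
[t^8] = 1·3 + 1·3 + 1·3 + 1·2 = 11.

11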